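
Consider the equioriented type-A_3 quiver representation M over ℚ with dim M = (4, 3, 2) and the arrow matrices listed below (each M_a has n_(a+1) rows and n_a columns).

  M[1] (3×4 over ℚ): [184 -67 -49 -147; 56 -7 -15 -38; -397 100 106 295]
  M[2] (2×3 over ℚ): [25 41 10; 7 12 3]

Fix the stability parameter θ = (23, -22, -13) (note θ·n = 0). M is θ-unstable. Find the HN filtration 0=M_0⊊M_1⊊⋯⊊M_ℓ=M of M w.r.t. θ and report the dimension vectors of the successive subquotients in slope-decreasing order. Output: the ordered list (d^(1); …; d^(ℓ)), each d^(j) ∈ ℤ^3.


Interval decomposition of M: I[1,1], I[1,2], I[1,3]^2.
HN type (ℓ=3): μ^(1)=23; μ^(2)=1/2; μ^(3)=-4

((1, 0, 0); (1, 1, 0); (2, 2, 2))


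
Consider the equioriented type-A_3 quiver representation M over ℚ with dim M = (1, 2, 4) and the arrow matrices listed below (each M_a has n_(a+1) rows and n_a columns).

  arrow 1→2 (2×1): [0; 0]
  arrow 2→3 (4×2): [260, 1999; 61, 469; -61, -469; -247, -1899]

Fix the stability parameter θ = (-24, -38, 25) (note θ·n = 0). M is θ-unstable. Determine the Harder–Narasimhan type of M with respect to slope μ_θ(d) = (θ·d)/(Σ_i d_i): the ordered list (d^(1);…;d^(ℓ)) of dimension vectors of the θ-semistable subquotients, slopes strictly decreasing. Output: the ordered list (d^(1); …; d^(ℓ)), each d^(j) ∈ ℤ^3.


Via rank(M_{q-1}∘⋯∘M_p): M ≅ I[1,1], I[2,3]^2, I[3,3]^2.
μ_θ-semistable layers: μ^(1)=25; μ^(2)=-24; μ^(3)=-38

((0, 0, 4); (1, 0, 0); (0, 2, 0))


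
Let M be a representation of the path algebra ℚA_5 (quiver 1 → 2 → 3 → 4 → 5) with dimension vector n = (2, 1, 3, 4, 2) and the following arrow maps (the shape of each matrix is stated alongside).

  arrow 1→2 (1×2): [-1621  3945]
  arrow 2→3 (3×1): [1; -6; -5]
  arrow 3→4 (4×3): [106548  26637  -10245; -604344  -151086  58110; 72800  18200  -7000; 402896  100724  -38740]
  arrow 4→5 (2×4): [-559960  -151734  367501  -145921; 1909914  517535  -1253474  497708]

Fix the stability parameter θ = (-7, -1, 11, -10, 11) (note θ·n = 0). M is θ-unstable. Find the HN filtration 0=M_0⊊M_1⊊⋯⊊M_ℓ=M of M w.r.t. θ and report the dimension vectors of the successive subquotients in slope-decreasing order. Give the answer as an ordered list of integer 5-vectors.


Barcode: M ≅ I[1,1], I[1,4], I[3,3]^2, I[4,4], I[4,5]^2. HN layers by μ_θ (5 steps, strictly decreasing):
  μ^(1)=11; μ^(2)=1/2; μ^(3)=-1; μ^(4)=-7; μ^(5)=-10

((0, 0, 2, 0, 2); (0, 0, 1, 1, 0); (0, 1, 0, 0, 0); (2, 0, 0, 0, 0); (0, 0, 0, 3, 0))


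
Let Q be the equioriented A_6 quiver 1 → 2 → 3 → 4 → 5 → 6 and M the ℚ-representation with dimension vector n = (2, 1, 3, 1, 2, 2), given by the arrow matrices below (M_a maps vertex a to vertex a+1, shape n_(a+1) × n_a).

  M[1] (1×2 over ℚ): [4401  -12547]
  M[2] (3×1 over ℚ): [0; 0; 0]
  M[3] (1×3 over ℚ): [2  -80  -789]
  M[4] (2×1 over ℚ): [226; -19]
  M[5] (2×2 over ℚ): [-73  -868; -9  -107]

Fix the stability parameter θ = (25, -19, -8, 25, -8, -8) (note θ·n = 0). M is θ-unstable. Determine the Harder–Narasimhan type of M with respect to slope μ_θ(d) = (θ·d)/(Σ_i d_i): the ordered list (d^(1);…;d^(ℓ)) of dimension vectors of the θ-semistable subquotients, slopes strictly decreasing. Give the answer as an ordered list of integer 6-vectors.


Via rank(M_{q-1}∘⋯∘M_p): M ≅ I[1,1], I[1,2], I[3,3]^2, I[3,6], I[5,6].
μ_θ-semistable layers: μ^(1)=25; μ^(2)=3; μ^(3)=-8

((1, 0, 0, 0, 0, 0); (1, 1, 0, 1, 1, 1); (0, 0, 3, 0, 1, 1))


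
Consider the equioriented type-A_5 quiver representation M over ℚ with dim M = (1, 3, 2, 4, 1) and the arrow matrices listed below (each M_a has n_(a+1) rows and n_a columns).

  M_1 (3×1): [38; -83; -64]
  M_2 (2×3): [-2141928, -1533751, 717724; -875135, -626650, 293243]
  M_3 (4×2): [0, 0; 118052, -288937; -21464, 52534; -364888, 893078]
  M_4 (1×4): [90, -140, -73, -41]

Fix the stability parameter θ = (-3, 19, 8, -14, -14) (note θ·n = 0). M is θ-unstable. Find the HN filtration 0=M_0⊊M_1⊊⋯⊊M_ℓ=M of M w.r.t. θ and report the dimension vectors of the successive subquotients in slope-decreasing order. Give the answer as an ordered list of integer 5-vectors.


Via rank(M_{q-1}∘⋯∘M_p): M ≅ I[1,3], I[2,2], I[2,4], I[4,4]^2, I[4,5].
μ_θ-semistable layers: μ^(1)=19; μ^(2)=27/2; μ^(3)=13/3; μ^(4)=-3; μ^(5)=-14

((0, 1, 0, 0, 0); (0, 1, 1, 0, 0); (0, 1, 1, 1, 0); (1, 0, 0, 0, 0); (0, 0, 0, 3, 1))


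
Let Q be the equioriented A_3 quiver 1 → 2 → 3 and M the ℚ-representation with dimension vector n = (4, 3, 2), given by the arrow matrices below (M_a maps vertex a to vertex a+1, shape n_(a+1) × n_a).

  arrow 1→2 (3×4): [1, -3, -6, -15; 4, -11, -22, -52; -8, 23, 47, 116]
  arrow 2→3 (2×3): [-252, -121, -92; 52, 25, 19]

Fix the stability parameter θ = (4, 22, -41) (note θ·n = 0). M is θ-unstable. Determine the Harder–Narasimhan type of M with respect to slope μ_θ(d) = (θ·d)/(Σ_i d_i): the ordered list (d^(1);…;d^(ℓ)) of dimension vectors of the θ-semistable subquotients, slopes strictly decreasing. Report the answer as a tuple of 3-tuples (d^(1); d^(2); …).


Via rank(M_{q-1}∘⋯∘M_p): M ≅ I[1,1], I[1,2], I[1,3]^2.
μ_θ-semistable layers: μ^(1)=22; μ^(2)=4; μ^(3)=-5

((0, 1, 0); (2, 0, 0); (2, 2, 2))


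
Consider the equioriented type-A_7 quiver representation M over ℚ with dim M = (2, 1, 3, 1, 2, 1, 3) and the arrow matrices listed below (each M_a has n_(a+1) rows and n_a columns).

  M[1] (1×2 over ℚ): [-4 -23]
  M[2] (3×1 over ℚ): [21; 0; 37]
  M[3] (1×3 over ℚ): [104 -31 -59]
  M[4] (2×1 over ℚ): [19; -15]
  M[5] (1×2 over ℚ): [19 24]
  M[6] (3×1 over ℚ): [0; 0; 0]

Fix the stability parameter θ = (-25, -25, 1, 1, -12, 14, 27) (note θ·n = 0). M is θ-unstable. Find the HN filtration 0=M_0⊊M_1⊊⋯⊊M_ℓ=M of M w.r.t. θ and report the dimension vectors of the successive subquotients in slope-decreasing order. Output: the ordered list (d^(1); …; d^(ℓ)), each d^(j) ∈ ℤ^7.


Barcode: M ≅ I[1,1], I[1,6], I[3,3]^2, I[5,5], I[7,7]^3. HN layers by μ_θ (6 steps, strictly decreasing):
  μ^(1)=27; μ^(2)=14; μ^(3)=1; μ^(4)=-10/3; μ^(5)=-12; μ^(6)=-25

((0, 0, 0, 0, 0, 0, 3); (0, 0, 0, 0, 0, 1, 0); (0, 0, 2, 0, 0, 0, 0); (0, 0, 1, 1, 1, 0, 0); (0, 0, 0, 0, 1, 0, 0); (2, 1, 0, 0, 0, 0, 0))


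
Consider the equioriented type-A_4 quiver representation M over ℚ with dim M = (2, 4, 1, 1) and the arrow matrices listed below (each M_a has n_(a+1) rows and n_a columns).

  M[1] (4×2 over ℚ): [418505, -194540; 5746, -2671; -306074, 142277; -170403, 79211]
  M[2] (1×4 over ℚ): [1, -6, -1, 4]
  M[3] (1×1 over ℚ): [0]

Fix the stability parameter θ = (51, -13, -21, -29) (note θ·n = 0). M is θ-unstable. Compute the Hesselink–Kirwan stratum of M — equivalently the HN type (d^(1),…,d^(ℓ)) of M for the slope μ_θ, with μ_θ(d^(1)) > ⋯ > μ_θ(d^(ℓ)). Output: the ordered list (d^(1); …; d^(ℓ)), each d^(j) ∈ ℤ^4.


Interval decomposition of M: I[1,2], I[1,3], I[2,2]^2, I[4,4].
HN type (ℓ=4): μ^(1)=19; μ^(2)=17/3; μ^(3)=-13; μ^(4)=-29

((1, 1, 0, 0); (1, 1, 1, 0); (0, 2, 0, 0); (0, 0, 0, 1))


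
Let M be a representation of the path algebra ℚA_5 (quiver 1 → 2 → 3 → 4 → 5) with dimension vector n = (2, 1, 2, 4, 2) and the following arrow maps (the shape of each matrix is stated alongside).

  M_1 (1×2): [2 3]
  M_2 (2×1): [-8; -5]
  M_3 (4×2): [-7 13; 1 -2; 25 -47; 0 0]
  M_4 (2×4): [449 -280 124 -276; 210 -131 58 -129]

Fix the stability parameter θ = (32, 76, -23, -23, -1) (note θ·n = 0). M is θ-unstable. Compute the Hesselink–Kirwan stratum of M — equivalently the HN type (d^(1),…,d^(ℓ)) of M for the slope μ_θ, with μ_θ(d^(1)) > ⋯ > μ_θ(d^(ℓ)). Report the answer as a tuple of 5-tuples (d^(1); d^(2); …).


Interval decomposition of M: I[1,1], I[1,5], I[3,5], I[4,4]^2.
HN type (ℓ=4): μ^(1)=32; μ^(2)=61/5; μ^(3)=-1; μ^(4)=-23

((1, 0, 0, 0, 0); (1, 1, 1, 1, 1); (0, 0, 0, 0, 1); (0, 0, 1, 3, 0))


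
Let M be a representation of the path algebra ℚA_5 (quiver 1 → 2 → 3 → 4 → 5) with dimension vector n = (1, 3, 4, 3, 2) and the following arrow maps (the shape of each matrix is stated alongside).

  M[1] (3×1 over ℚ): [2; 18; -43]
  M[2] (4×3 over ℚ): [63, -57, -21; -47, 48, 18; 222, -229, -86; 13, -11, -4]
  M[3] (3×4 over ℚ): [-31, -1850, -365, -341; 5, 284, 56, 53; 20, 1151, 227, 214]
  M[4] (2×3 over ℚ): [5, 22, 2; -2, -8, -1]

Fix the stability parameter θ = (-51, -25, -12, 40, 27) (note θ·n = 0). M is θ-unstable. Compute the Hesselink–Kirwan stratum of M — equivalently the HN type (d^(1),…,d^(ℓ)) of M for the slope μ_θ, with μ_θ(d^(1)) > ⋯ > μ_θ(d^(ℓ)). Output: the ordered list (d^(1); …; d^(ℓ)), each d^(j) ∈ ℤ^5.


Barcode: M ≅ I[1,5], I[2,4], I[2,5], I[3,3]. HN layers by μ_θ (5 steps, strictly decreasing):
  μ^(1)=40; μ^(2)=67/2; μ^(3)=-12; μ^(4)=-25; μ^(5)=-51

((0, 0, 0, 1, 0); (0, 0, 0, 2, 2); (0, 0, 4, 0, 0); (0, 3, 0, 0, 0); (1, 0, 0, 0, 0))


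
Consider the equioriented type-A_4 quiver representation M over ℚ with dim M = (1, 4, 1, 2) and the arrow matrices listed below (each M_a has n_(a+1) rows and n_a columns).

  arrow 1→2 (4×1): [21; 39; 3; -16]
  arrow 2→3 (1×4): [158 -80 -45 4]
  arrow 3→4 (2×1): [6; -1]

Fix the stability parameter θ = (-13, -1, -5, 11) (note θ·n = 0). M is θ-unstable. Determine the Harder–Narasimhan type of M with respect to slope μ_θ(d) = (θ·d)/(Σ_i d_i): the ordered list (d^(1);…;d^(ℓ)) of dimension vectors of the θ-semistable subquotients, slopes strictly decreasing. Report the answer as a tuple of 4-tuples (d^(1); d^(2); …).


Interval decomposition of M: I[1,4], I[2,2]^3, I[4,4].
HN type (ℓ=4): μ^(1)=11; μ^(2)=-1; μ^(3)=-3; μ^(4)=-13

((0, 0, 0, 2); (0, 3, 0, 0); (0, 1, 1, 0); (1, 0, 0, 0))


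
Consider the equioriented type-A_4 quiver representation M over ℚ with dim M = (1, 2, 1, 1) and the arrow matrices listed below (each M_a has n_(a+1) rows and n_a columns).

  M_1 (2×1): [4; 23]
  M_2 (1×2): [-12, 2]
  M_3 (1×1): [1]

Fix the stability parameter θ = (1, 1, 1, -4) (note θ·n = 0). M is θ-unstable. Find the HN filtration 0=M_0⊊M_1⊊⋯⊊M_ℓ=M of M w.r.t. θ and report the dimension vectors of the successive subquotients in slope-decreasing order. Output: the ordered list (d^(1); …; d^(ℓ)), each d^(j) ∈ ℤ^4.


Interval decomposition of M: I[1,4], I[2,2].
HN type (ℓ=2): μ^(1)=1; μ^(2)=-1/4

((0, 1, 0, 0); (1, 1, 1, 1))


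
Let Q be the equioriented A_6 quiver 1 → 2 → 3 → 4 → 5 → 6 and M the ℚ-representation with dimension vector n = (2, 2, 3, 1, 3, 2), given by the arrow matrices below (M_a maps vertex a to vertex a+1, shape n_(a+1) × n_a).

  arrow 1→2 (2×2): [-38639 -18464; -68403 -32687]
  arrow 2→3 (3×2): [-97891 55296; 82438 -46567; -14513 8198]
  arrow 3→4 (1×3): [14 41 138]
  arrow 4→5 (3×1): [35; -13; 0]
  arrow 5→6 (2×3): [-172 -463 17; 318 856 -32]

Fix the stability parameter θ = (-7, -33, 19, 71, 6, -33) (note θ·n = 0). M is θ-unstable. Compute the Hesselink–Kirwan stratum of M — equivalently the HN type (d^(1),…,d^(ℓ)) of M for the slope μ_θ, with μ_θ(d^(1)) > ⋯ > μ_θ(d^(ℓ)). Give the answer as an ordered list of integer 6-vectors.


Interval decomposition of M: I[1,3], I[1,6], I[3,3], I[5,5], I[5,6].
HN type (ℓ=5): μ^(1)=19; μ^(2)=63/4; μ^(3)=6; μ^(4)=-27/2; μ^(5)=-20

((0, 0, 2, 0, 0, 0); (0, 0, 1, 1, 1, 1); (0, 0, 0, 0, 1, 0); (0, 0, 0, 0, 1, 1); (2, 2, 0, 0, 0, 0))


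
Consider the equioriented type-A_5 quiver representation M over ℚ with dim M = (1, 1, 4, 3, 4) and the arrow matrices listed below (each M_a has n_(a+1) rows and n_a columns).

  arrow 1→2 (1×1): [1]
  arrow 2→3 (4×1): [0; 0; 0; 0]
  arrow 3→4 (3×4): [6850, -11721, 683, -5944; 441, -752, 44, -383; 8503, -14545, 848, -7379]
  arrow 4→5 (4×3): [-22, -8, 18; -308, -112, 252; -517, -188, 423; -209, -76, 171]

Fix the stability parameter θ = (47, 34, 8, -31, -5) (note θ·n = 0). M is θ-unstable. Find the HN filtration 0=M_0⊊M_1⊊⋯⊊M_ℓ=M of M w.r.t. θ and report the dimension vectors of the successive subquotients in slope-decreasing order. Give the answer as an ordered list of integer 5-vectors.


Via rank(M_{q-1}∘⋯∘M_p): M ≅ I[1,2], I[3,3], I[3,4]^2, I[3,5], I[5,5]^3.
μ_θ-semistable layers: μ^(1)=81/2; μ^(2)=8; μ^(3)=-5; μ^(4)=-23/2

((1, 1, 0, 0, 0); (0, 0, 1, 0, 0); (0, 0, 0, 0, 4); (0, 0, 3, 3, 0))


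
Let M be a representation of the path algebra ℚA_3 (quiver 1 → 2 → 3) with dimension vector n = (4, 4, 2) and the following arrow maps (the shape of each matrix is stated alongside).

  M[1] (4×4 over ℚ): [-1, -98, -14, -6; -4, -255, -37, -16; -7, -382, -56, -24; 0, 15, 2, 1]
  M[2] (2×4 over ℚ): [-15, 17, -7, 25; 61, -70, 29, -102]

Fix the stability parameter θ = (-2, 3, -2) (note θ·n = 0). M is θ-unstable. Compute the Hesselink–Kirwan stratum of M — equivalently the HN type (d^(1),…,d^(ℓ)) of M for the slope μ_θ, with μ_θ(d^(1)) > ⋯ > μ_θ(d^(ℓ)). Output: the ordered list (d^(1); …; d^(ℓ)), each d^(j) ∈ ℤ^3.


Barcode: M ≅ I[1,1], I[1,2]^2, I[1,3], I[2,3]. HN layers by μ_θ (3 steps, strictly decreasing):
  μ^(1)=3; μ^(2)=1/2; μ^(3)=-2

((0, 2, 0); (0, 2, 2); (4, 0, 0))


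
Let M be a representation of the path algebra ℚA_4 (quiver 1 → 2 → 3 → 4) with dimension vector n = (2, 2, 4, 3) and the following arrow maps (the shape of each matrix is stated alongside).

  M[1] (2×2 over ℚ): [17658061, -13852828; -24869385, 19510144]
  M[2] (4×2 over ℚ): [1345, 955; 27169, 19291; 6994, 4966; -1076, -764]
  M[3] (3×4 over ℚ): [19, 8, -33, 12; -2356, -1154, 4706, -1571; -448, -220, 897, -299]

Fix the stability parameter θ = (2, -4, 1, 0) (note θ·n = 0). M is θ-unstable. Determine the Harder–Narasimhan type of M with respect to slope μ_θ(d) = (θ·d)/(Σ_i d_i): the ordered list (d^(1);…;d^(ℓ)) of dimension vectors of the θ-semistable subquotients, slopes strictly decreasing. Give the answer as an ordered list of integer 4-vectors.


Barcode: M ≅ I[1,2], I[1,4], I[3,3], I[3,4]^2. HN layers by μ_θ (3 steps, strictly decreasing):
  μ^(1)=1; μ^(2)=1/2; μ^(3)=-1

((0, 0, 1, 0); (0, 0, 3, 3); (2, 2, 0, 0))


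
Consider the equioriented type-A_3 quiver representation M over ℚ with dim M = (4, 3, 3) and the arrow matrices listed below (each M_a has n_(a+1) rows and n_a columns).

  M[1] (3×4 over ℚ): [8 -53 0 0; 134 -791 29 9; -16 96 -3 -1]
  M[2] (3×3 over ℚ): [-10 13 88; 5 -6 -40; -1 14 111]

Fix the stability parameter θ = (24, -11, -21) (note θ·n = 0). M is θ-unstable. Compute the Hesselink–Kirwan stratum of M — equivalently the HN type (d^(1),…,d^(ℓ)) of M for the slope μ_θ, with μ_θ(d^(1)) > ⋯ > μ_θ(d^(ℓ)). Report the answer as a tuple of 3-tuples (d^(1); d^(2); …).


Via rank(M_{q-1}∘⋯∘M_p): M ≅ I[1,1], I[1,3]^3.
μ_θ-semistable layers: μ^(1)=24; μ^(2)=-8/3

((1, 0, 0); (3, 3, 3))


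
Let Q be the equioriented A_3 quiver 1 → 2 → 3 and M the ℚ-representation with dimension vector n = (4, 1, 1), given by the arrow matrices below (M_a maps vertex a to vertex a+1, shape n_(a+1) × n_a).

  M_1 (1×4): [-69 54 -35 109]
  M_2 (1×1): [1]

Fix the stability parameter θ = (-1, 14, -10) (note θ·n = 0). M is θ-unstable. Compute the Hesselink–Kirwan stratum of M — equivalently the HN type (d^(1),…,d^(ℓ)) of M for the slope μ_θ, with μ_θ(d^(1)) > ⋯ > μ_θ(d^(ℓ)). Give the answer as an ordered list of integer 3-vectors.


Barcode: M ≅ I[1,1]^3, I[1,3]. HN layers by μ_θ (2 steps, strictly decreasing):
  μ^(1)=2; μ^(2)=-1

((0, 1, 1); (4, 0, 0))


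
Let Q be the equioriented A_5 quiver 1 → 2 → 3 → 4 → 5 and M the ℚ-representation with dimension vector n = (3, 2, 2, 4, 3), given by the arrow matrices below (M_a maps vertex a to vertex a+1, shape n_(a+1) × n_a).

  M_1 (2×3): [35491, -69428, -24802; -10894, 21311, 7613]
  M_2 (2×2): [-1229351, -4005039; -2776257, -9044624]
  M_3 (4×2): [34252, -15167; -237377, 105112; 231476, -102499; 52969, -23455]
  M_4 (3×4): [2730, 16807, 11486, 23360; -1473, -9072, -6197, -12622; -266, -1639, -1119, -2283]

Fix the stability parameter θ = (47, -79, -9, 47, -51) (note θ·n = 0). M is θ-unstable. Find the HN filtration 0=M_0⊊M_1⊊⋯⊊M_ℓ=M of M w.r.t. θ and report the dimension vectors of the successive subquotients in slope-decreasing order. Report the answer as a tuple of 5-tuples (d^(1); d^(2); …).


Barcode: M ≅ I[1,1], I[1,4], I[1,5], I[4,5]^2. HN layers by μ_θ (4 steps, strictly decreasing):
  μ^(1)=47; μ^(2)=-2; μ^(3)=-9; μ^(4)=-16

((1, 0, 0, 1, 0); (0, 0, 0, 3, 3); (0, 0, 2, 0, 0); (2, 2, 0, 0, 0))


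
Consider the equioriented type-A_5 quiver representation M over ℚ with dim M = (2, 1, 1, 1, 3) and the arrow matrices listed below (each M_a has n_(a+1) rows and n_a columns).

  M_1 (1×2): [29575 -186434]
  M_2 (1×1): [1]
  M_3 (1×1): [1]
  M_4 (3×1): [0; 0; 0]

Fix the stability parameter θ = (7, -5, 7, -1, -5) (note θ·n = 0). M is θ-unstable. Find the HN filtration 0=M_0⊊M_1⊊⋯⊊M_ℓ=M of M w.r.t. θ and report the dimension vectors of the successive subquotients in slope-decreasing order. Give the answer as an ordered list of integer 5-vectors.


Barcode: M ≅ I[1,1], I[1,4], I[5,5]^3. HN layers by μ_θ (4 steps, strictly decreasing):
  μ^(1)=7; μ^(2)=3; μ^(3)=1; μ^(4)=-5

((1, 0, 0, 0, 0); (0, 0, 1, 1, 0); (1, 1, 0, 0, 0); (0, 0, 0, 0, 3))


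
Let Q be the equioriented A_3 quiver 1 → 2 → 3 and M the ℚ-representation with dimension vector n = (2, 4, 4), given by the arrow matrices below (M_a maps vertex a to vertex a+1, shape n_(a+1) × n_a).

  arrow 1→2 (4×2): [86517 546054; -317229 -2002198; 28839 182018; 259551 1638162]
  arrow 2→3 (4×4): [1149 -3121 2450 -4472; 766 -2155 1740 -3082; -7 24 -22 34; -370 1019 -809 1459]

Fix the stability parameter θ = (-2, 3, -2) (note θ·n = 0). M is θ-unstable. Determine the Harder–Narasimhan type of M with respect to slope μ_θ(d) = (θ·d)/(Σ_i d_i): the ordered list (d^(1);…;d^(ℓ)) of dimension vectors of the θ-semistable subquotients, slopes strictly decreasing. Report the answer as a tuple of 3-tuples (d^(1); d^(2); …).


Barcode: M ≅ I[1,1], I[1,3], I[2,2], I[2,3]^2, I[3,3]. HN layers by μ_θ (3 steps, strictly decreasing):
  μ^(1)=3; μ^(2)=1/2; μ^(3)=-2

((0, 1, 0); (0, 3, 3); (2, 0, 1))


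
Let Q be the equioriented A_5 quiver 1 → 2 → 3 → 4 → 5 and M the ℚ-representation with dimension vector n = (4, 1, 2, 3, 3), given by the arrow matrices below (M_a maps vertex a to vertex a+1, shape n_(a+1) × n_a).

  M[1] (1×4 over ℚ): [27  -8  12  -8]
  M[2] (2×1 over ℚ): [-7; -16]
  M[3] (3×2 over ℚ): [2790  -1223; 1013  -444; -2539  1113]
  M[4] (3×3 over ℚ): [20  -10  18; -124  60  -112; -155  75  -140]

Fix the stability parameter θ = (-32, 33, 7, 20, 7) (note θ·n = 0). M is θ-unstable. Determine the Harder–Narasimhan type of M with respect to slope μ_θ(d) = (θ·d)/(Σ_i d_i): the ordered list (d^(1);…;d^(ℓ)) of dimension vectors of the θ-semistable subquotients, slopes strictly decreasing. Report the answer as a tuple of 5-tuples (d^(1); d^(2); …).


Barcode: M ≅ I[1,1]^3, I[1,5], I[3,5], I[4,4], I[5,5]. HN layers by μ_θ (5 steps, strictly decreasing):
  μ^(1)=20; μ^(2)=67/4; μ^(3)=27/2; μ^(4)=7; μ^(5)=-32

((0, 0, 0, 1, 0); (0, 1, 1, 1, 1); (0, 0, 0, 1, 1); (0, 0, 1, 0, 1); (4, 0, 0, 0, 0))


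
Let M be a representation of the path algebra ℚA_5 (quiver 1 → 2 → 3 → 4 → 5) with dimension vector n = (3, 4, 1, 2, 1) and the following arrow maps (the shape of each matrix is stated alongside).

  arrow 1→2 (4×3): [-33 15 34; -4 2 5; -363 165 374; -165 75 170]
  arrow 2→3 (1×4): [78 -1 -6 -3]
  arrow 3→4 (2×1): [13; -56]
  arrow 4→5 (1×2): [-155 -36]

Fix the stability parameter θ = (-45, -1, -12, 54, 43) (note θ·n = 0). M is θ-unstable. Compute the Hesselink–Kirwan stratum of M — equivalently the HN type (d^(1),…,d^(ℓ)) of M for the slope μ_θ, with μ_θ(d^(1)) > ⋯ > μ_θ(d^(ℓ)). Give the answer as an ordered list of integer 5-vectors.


Interval decomposition of M: I[1,1], I[1,2], I[1,5], I[2,2]^2, I[4,4].
HN type (ℓ=5): μ^(1)=54; μ^(2)=97/2; μ^(3)=-1; μ^(4)=-13/2; μ^(5)=-45

((0, 0, 0, 1, 0); (0, 0, 0, 1, 1); (0, 3, 0, 0, 0); (0, 1, 1, 0, 0); (3, 0, 0, 0, 0))


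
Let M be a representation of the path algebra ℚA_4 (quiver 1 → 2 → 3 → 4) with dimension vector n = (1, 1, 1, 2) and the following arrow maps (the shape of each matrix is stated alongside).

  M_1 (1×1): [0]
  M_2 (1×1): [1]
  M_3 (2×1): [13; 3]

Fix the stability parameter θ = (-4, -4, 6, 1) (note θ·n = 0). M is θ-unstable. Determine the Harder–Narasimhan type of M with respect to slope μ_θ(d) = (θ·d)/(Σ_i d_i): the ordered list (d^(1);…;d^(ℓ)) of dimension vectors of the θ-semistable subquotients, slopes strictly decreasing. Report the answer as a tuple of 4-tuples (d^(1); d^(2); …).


Via rank(M_{q-1}∘⋯∘M_p): M ≅ I[1,1], I[2,4], I[4,4].
μ_θ-semistable layers: μ^(1)=7/2; μ^(2)=1; μ^(3)=-4

((0, 0, 1, 1); (0, 0, 0, 1); (1, 1, 0, 0))


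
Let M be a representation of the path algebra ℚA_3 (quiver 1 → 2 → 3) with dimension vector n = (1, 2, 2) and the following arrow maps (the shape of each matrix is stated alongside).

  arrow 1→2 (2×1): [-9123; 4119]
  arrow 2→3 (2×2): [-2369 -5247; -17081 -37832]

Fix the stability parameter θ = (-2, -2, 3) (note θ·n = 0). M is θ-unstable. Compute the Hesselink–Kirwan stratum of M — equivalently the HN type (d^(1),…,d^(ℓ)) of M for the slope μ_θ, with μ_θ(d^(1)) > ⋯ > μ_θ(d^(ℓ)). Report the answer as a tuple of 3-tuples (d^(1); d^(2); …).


Via rank(M_{q-1}∘⋯∘M_p): M ≅ I[1,3], I[2,3].
μ_θ-semistable layers: μ^(1)=3; μ^(2)=-2

((0, 0, 2); (1, 2, 0))


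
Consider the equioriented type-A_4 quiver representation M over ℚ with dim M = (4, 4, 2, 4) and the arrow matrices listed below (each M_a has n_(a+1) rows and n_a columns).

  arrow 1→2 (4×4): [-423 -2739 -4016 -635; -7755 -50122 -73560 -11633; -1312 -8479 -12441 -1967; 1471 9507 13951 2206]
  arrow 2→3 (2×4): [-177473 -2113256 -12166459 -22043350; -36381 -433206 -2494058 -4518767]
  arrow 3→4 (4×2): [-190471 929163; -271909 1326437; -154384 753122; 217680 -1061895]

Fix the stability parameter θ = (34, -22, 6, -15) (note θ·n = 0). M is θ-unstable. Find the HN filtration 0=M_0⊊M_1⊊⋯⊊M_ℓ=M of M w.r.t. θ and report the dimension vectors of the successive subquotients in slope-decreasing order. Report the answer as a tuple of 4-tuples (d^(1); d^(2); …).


Barcode: M ≅ I[1,1], I[1,2], I[1,4]^2, I[2,2], I[4,4]^2. HN layers by μ_θ (5 steps, strictly decreasing):
  μ^(1)=34; μ^(2)=6; μ^(3)=3/4; μ^(4)=-15; μ^(5)=-22

((1, 0, 0, 0); (1, 1, 0, 0); (2, 2, 2, 2); (0, 0, 0, 2); (0, 1, 0, 0))


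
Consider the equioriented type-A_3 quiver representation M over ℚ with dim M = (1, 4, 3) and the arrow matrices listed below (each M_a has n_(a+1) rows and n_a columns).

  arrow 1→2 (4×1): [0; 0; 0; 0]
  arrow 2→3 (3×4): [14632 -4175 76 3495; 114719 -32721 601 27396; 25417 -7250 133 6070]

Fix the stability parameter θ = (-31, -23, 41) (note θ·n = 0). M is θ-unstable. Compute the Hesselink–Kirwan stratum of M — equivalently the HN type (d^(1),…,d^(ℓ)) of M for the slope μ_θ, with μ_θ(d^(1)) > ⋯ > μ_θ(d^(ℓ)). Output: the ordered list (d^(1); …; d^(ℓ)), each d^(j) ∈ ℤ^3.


Barcode: M ≅ I[1,1], I[2,2], I[2,3]^3. HN layers by μ_θ (3 steps, strictly decreasing):
  μ^(1)=41; μ^(2)=-23; μ^(3)=-31

((0, 0, 3); (0, 4, 0); (1, 0, 0))


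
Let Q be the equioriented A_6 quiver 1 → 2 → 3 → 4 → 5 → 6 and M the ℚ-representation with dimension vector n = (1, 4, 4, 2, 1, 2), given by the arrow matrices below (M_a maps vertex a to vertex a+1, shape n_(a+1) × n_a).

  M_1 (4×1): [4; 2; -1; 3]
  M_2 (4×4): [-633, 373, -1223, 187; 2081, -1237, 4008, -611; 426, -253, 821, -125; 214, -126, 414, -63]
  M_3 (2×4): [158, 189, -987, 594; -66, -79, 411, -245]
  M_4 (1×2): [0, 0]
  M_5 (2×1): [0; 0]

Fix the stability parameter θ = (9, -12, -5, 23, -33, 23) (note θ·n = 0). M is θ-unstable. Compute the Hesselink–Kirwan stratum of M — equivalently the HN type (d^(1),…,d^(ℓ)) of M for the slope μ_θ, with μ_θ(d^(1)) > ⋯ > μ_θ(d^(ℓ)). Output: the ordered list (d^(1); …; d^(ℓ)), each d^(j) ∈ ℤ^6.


Interval decomposition of M: I[1,4], I[2,3]^2, I[2,4], I[5,5], I[6,6]^2.
HN type (ℓ=5): μ^(1)=23; μ^(2)=-8/3; μ^(3)=-5; μ^(4)=-12; μ^(5)=-33

((0, 0, 0, 2, 0, 2); (1, 1, 1, 0, 0, 0); (0, 0, 3, 0, 0, 0); (0, 3, 0, 0, 0, 0); (0, 0, 0, 0, 1, 0))


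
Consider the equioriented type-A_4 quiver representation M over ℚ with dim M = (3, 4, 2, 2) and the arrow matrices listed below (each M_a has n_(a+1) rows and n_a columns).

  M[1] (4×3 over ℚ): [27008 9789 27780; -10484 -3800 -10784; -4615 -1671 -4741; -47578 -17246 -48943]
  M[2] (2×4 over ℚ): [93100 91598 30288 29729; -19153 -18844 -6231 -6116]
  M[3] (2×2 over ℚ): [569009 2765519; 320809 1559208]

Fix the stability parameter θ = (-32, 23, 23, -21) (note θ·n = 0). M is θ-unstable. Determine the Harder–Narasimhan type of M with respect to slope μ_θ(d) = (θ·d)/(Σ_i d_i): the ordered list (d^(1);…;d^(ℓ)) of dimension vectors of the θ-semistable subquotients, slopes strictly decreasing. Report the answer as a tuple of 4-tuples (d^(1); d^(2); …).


Interval decomposition of M: I[1,2], I[1,4]^2, I[2,2].
HN type (ℓ=3): μ^(1)=23; μ^(2)=25/3; μ^(3)=-32

((0, 2, 0, 0); (0, 2, 2, 2); (3, 0, 0, 0))


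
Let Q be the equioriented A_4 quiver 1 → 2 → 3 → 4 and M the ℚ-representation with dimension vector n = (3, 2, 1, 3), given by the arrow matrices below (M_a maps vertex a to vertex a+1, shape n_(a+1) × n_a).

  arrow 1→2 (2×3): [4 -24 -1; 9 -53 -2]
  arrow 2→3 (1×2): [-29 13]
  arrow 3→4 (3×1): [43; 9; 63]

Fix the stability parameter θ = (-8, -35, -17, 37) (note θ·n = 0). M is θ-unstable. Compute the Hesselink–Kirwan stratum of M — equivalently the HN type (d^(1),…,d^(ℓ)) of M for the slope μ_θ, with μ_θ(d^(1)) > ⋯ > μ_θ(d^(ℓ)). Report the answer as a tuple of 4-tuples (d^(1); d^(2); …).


Interval decomposition of M: I[1,1], I[1,2], I[1,4], I[4,4]^2.
HN type (ℓ=4): μ^(1)=37; μ^(2)=-8; μ^(3)=-17; μ^(4)=-43/2

((0, 0, 0, 3); (1, 0, 0, 0); (0, 0, 1, 0); (2, 2, 0, 0))


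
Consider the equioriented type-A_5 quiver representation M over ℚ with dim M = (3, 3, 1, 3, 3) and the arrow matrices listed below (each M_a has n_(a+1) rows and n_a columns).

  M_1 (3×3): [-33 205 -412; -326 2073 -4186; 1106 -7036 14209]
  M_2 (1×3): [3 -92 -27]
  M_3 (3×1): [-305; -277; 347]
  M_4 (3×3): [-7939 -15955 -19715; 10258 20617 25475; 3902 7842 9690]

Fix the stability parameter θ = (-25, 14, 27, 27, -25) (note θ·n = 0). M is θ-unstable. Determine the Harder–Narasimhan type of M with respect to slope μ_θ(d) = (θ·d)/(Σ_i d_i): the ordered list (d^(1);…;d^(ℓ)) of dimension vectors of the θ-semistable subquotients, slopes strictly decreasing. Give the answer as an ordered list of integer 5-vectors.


Via rank(M_{q-1}∘⋯∘M_p): M ≅ I[1,2]^2, I[1,5], I[4,4], I[4,5], I[5,5].
μ_θ-semistable layers: μ^(1)=27; μ^(2)=14; μ^(3)=43/4; μ^(4)=1; μ^(5)=-25

((0, 0, 0, 1, 0); (0, 2, 0, 0, 0); (0, 1, 1, 1, 1); (0, 0, 0, 1, 1); (3, 0, 0, 0, 1))


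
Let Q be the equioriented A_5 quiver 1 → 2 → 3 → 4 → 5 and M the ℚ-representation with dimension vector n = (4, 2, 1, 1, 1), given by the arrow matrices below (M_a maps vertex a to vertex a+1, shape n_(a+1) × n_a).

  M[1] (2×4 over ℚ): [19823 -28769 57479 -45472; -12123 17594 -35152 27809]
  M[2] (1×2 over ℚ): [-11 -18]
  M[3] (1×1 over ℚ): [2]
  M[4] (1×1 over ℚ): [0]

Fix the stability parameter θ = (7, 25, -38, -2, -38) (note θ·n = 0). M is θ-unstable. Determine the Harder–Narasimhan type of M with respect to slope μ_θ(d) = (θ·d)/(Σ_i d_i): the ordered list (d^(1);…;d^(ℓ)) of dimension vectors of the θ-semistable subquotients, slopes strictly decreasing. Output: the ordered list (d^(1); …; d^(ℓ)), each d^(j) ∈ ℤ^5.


Barcode: M ≅ I[1,1]^2, I[1,2], I[1,4], I[5,5]. HN layers by μ_θ (4 steps, strictly decreasing):
  μ^(1)=25; μ^(2)=7; μ^(3)=-2; μ^(4)=-38

((0, 1, 0, 0, 0); (3, 0, 0, 0, 0); (1, 1, 1, 1, 0); (0, 0, 0, 0, 1))


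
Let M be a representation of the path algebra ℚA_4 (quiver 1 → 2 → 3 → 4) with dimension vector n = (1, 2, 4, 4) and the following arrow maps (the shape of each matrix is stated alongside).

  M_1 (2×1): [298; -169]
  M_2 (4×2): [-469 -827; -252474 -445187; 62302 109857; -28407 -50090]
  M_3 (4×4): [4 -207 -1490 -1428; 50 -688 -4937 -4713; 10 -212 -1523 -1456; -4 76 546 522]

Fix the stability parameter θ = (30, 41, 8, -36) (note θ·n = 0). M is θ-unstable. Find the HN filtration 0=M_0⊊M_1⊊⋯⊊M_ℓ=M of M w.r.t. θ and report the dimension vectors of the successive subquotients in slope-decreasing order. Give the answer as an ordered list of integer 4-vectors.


Barcode: M ≅ I[1,4], I[2,4], I[3,3], I[3,4], I[4,4]. HN layers by μ_θ (5 steps, strictly decreasing):
  μ^(1)=43/4; μ^(2)=8; μ^(3)=13/3; μ^(4)=-14; μ^(5)=-36

((1, 1, 1, 1); (0, 0, 1, 0); (0, 1, 1, 1); (0, 0, 1, 1); (0, 0, 0, 1))


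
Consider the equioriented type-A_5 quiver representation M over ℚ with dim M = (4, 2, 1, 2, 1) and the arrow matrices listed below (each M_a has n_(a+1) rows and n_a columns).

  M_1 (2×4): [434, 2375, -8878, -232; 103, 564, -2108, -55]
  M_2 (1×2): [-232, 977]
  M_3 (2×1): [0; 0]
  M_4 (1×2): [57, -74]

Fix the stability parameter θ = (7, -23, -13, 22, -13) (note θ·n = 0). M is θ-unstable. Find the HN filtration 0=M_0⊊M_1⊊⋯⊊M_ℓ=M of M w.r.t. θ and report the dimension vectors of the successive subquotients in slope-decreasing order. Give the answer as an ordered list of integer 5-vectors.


Barcode: M ≅ I[1,1]^2, I[1,2], I[1,3], I[4,4], I[4,5]. HN layers by μ_θ (5 steps, strictly decreasing):
  μ^(1)=22; μ^(2)=7; μ^(3)=9/2; μ^(4)=-8; μ^(5)=-29/3

((0, 0, 0, 1, 0); (2, 0, 0, 0, 0); (0, 0, 0, 1, 1); (1, 1, 0, 0, 0); (1, 1, 1, 0, 0))


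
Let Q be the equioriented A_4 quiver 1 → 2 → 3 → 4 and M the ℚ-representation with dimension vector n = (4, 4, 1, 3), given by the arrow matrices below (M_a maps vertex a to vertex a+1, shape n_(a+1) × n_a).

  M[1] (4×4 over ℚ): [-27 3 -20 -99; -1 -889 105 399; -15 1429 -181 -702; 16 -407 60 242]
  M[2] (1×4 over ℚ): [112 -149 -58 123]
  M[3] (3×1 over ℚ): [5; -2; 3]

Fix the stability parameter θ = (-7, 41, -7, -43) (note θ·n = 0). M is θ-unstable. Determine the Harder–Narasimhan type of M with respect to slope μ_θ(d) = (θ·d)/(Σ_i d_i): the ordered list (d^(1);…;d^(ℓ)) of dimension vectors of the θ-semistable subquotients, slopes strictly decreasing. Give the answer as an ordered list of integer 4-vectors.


Interval decomposition of M: I[1,2]^3, I[1,4], I[4,4]^2.
HN type (ℓ=4): μ^(1)=41; μ^(2)=-3; μ^(3)=-7; μ^(4)=-43

((0, 3, 0, 0); (0, 1, 1, 1); (4, 0, 0, 0); (0, 0, 0, 2))


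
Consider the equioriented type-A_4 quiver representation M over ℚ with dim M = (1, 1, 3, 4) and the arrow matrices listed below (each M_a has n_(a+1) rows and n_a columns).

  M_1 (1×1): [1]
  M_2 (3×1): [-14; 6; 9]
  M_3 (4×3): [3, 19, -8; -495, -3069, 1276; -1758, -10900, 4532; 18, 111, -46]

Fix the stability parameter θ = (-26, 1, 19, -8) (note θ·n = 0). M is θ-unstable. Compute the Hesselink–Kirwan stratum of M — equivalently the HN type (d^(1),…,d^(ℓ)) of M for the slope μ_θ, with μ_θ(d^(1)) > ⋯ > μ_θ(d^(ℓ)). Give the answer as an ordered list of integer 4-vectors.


Via rank(M_{q-1}∘⋯∘M_p): M ≅ I[1,3], I[3,4]^2, I[4,4]^2.
μ_θ-semistable layers: μ^(1)=19; μ^(2)=11/2; μ^(3)=1; μ^(4)=-8; μ^(5)=-26

((0, 0, 1, 0); (0, 0, 2, 2); (0, 1, 0, 0); (0, 0, 0, 2); (1, 0, 0, 0))


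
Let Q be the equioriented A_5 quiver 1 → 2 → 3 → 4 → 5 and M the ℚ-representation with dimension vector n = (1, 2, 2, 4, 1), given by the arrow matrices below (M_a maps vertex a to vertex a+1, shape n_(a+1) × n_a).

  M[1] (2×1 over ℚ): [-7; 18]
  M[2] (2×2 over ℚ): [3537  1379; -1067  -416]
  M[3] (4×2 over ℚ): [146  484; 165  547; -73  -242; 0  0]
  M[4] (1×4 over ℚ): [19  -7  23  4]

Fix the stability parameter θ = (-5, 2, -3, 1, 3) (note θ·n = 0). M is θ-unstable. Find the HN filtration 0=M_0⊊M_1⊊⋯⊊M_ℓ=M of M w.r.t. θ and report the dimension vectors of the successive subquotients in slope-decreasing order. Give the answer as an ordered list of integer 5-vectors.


Barcode: M ≅ I[1,5], I[2,4], I[4,4]^2. HN layers by μ_θ (4 steps, strictly decreasing):
  μ^(1)=3; μ^(2)=1; μ^(3)=-1/2; μ^(4)=-5

((0, 0, 0, 0, 1); (0, 0, 0, 4, 0); (0, 2, 2, 0, 0); (1, 0, 0, 0, 0))


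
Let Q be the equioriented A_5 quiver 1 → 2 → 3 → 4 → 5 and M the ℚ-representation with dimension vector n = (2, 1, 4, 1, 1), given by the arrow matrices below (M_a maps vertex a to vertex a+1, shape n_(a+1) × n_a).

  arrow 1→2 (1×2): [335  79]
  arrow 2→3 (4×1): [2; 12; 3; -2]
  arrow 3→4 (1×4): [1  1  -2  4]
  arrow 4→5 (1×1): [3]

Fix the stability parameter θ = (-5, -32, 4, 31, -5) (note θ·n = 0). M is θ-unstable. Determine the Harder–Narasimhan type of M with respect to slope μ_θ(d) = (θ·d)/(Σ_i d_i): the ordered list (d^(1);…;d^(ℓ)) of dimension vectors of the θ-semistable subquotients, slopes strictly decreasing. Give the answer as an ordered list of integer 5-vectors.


Barcode: M ≅ I[1,1], I[1,3], I[3,3]^2, I[3,5]. HN layers by μ_θ (4 steps, strictly decreasing):
  μ^(1)=13; μ^(2)=4; μ^(3)=-5; μ^(4)=-37/2

((0, 0, 0, 1, 1); (0, 0, 4, 0, 0); (1, 0, 0, 0, 0); (1, 1, 0, 0, 0))


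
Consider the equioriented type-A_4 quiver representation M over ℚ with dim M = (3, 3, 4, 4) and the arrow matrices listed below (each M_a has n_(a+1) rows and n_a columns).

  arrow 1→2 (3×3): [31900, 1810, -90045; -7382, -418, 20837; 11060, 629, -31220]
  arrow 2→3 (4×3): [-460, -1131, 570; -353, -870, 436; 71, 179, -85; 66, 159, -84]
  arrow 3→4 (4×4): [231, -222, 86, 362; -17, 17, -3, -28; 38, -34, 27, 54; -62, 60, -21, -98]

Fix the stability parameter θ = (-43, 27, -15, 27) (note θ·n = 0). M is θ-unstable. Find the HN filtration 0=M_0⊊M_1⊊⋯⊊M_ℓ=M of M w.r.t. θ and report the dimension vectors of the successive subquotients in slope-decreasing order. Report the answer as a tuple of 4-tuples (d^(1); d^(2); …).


Via rank(M_{q-1}∘⋯∘M_p): M ≅ I[1,4]^3, I[3,3], I[4,4].
μ_θ-semistable layers: μ^(1)=27; μ^(2)=6; μ^(3)=-15; μ^(4)=-43

((0, 0, 0, 4); (0, 3, 3, 0); (0, 0, 1, 0); (3, 0, 0, 0))


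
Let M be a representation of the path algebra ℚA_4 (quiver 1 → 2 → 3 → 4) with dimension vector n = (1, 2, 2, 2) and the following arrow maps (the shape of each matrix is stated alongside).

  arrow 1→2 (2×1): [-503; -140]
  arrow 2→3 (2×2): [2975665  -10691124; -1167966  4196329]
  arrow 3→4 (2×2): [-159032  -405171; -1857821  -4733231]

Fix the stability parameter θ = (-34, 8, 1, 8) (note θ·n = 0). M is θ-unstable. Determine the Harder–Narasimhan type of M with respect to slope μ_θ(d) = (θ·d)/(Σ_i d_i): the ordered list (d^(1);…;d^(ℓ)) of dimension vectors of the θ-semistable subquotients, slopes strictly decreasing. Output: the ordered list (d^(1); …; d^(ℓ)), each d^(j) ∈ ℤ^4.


Barcode: M ≅ I[1,4], I[2,4]. HN layers by μ_θ (3 steps, strictly decreasing):
  μ^(1)=8; μ^(2)=9/2; μ^(3)=-34

((0, 0, 0, 2); (0, 2, 2, 0); (1, 0, 0, 0))


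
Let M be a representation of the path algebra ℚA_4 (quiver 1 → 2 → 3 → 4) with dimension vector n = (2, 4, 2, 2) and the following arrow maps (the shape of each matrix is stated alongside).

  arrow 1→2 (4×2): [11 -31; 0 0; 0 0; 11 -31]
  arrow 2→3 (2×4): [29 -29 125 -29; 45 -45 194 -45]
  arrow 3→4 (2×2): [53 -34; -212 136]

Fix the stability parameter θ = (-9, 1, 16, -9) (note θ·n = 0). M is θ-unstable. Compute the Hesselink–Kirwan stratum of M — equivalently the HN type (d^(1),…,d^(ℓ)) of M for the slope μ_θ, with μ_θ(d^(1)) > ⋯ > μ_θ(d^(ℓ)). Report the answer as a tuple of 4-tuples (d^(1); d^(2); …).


Barcode: M ≅ I[1,1], I[1,2], I[2,2], I[2,3], I[2,4], I[4,4]. HN layers by μ_θ (4 steps, strictly decreasing):
  μ^(1)=16; μ^(2)=7/2; μ^(3)=1; μ^(4)=-9

((0, 0, 1, 0); (0, 0, 1, 1); (0, 4, 0, 0); (2, 0, 0, 1))


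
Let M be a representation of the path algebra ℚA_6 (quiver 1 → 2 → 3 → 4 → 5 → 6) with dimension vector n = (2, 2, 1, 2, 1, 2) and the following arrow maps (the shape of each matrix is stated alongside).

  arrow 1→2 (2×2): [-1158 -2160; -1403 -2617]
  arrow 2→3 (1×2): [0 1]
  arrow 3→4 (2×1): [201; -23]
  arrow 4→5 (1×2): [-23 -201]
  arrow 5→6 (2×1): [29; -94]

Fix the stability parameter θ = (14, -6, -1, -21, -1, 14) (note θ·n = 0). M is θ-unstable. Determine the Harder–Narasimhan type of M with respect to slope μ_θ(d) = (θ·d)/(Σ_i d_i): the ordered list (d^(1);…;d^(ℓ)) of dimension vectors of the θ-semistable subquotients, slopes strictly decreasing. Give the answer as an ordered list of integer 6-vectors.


Barcode: M ≅ I[1,2], I[1,4], I[4,6], I[6,6]. HN layers by μ_θ (5 steps, strictly decreasing):
  μ^(1)=14; μ^(2)=4; μ^(3)=-1; μ^(4)=-7/2; μ^(5)=-21

((0, 0, 0, 0, 0, 2); (1, 1, 0, 0, 0, 0); (0, 0, 0, 0, 1, 0); (1, 1, 1, 1, 0, 0); (0, 0, 0, 1, 0, 0))


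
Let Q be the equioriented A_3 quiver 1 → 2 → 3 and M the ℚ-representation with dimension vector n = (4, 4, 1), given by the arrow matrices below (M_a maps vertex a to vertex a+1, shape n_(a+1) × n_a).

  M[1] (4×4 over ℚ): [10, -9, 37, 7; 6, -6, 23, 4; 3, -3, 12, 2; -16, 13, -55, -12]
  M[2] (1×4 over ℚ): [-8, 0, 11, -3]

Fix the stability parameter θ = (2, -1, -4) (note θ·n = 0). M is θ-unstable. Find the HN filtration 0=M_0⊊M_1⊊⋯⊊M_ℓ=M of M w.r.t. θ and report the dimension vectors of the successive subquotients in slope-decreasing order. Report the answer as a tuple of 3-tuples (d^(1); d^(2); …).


Barcode: M ≅ I[1,2]^3, I[1,3]. HN layers by μ_θ (2 steps, strictly decreasing):
  μ^(1)=1/2; μ^(2)=-1

((3, 3, 0); (1, 1, 1))


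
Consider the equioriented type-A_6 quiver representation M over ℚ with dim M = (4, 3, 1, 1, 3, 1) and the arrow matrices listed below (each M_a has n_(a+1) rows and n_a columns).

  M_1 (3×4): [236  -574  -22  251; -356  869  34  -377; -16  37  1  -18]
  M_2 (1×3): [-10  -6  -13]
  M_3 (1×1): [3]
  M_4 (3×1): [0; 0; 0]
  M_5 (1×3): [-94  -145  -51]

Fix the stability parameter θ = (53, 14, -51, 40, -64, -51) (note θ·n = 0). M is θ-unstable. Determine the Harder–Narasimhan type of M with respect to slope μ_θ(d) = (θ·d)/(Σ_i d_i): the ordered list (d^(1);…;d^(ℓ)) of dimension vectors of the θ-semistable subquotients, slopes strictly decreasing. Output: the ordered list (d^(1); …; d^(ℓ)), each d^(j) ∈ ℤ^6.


Via rank(M_{q-1}∘⋯∘M_p): M ≅ I[1,1], I[1,2]^2, I[1,4], I[5,5]^2, I[5,6].
μ_θ-semistable layers: μ^(1)=53; μ^(2)=40; μ^(3)=67/2; μ^(4)=16/3; μ^(5)=-51; μ^(6)=-64

((1, 0, 0, 0, 0, 0); (0, 0, 0, 1, 0, 0); (2, 2, 0, 0, 0, 0); (1, 1, 1, 0, 0, 0); (0, 0, 0, 0, 0, 1); (0, 0, 0, 0, 3, 0))


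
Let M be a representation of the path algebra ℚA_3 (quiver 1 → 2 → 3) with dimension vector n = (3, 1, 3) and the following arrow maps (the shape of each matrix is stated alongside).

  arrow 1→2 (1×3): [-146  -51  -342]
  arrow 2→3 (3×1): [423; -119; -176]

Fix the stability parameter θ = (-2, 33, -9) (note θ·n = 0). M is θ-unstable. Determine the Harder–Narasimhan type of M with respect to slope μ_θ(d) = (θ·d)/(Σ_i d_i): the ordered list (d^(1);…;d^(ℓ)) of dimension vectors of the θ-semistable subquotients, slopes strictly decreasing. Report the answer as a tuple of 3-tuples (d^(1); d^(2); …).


Barcode: M ≅ I[1,1]^2, I[1,3], I[3,3]^2. HN layers by μ_θ (3 steps, strictly decreasing):
  μ^(1)=12; μ^(2)=-2; μ^(3)=-9

((0, 1, 1); (3, 0, 0); (0, 0, 2))
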